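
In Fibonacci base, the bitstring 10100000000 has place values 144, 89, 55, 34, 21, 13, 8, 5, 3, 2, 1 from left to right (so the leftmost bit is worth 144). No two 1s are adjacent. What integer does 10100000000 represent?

Summing the place values of the 1 bits: 144 + 55 = 199.

199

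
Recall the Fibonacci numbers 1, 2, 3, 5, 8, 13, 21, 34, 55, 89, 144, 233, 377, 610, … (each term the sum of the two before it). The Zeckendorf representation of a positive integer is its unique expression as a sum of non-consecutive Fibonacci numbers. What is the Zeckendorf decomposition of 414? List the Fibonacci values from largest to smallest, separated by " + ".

Greedy algorithm:
subtract 377 from 414: 37 remains
subtract 34 from 37: 3 remains
subtract 3 from 3: 0 remains
So 414 = 377 + 34 + 3, with no two terms consecutive in the sequence.

377 + 34 + 3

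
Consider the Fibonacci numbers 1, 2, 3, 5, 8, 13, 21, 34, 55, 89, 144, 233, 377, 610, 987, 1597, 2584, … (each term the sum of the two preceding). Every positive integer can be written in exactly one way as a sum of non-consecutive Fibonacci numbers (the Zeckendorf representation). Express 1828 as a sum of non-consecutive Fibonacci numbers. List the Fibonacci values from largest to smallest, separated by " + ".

Greedily peel off the largest Fibonacci term at each step:
1828: greatest Fibonacci not exceeding it is 1597, leaving 231
231: greatest Fibonacci not exceeding it is 144, leaving 87
87: greatest Fibonacci not exceeding it is 55, leaving 32
32: greatest Fibonacci not exceeding it is 21, leaving 11
11: greatest Fibonacci not exceeding it is 8, leaving 3
3: greatest Fibonacci not exceeding it is 3, leaving 0
So 1828 = 1597 + 144 + 55 + 21 + 8 + 3, with no two terms consecutive in the sequence.

1597 + 144 + 55 + 21 + 8 + 3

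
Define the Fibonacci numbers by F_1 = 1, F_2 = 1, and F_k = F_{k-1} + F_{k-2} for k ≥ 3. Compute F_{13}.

233

Iterating the recurrence up to F_{6} = 8 and F_{5} = 5:
F_{7} = F_{6} + F_{5} = 8 + 5 = 13
F_{8} = F_{7} + F_{6} = 13 + 8 = 21
F_{9} = F_{8} + F_{7} = 21 + 13 = 34
F_{10} = F_{9} + F_{8} = 34 + 21 = 55
F_{11} = F_{10} + F_{9} = 55 + 34 = 89
F_{12} = F_{11} + F_{10} = 89 + 55 = 144
F_{13} = F_{12} + F_{11} = 144 + 89 = 233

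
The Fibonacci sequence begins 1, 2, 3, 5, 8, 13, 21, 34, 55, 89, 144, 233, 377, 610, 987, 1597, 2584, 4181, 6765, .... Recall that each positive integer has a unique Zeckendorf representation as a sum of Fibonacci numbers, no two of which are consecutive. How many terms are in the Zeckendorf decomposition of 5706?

Greedy algorithm:
5706 − 4181 = 1525
1525 − 987 = 538
538 − 377 = 161
161 − 144 = 17
17 − 13 = 4
4 − 3 = 1
1 − 1 = 0
5706 = 4181 + 987 + 377 + 144 + 13 + 3 + 1, which has 7 terms.

7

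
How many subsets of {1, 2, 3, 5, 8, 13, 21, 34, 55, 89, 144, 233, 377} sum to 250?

250 = 233+13+3+1 = 233+8+5+3+1 = 144+89+13+3+1 = 144+89+8+5+3+1 = … (3 more), for 7 in all.

7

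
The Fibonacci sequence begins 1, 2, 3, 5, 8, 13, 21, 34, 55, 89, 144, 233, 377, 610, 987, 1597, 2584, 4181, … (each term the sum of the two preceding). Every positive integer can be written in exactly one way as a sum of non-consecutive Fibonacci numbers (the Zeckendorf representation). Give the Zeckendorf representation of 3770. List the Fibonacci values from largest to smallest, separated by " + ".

Repeatedly subtract the largest Fibonacci number that fits:
take 2584 (≤ 3770); 3770 − 2584 = 1186
take 987 (≤ 1186); 1186 − 987 = 199
take 144 (≤ 199); 199 − 144 = 55
take 55 (≤ 55); 55 − 55 = 0
So 3770 = 2584 + 987 + 144 + 55, with no two terms consecutive in the sequence.

2584 + 987 + 144 + 55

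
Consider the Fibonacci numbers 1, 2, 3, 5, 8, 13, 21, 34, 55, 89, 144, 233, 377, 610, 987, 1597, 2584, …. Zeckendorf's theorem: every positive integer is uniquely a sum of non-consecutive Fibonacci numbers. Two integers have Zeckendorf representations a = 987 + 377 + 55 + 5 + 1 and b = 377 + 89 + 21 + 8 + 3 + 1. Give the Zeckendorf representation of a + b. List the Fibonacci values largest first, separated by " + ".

1597 + 233 + 89 + 5

The two numbers are 1425 and 499, so their sum is 1924.
Repeatedly subtract the largest Fibonacci number that fits:
1597 ≤ 1924 < 2584, so take 1597; remainder 327
233 ≤ 327 < 377, so take 233; remainder 94
89 ≤ 94 < 144, so take 89; remainder 5
5 ≤ 5 < 8, so take 5; remainder 0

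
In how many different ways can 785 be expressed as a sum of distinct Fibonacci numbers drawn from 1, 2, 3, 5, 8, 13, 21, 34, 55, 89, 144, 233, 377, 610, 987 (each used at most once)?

14

Each representation comes from the Zeckendorf form by replacing some F_k with F_{k−1} + F_{k−2} where possible.
785 = 610+144+21+8+2 = 610+144+21+5+3+2 = 610+89+55+21+8+2 = … (11 more), for 14 in all.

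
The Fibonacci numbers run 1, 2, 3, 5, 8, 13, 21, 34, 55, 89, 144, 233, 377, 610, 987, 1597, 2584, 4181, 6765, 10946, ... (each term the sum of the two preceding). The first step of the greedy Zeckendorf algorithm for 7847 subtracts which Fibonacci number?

6765

6765 ≤ 7847 < 10946, so the largest Fibonacci number not exceeding 7847 is 6765.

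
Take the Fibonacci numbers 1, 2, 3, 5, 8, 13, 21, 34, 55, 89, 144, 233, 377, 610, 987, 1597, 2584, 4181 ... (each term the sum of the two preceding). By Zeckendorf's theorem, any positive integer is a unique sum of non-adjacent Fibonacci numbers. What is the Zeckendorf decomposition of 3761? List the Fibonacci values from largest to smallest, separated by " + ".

largest Fibonacci ≤ 3761 is 2584; 3761 − 2584 = 1177
largest Fibonacci ≤ 1177 is 987; 1177 − 987 = 190
largest Fibonacci ≤ 190 is 144; 190 − 144 = 46
largest Fibonacci ≤ 46 is 34; 46 − 34 = 12
largest Fibonacci ≤ 12 is 8; 12 − 8 = 4
largest Fibonacci ≤ 4 is 3; 4 − 3 = 1
largest Fibonacci ≤ 1 is 1; 1 − 1 = 0
So 3761 = 2584 + 987 + 144 + 34 + 8 + 3 + 1, with no two terms consecutive in the sequence.

2584 + 987 + 144 + 34 + 8 + 3 + 1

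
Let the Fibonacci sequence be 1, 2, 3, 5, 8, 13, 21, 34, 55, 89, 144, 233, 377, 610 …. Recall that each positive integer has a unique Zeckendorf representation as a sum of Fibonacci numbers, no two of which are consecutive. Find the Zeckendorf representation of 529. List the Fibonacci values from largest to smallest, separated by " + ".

377 + 144 + 8

377 ≤ 529 < 610, so take 377; remainder 152
144 ≤ 152 < 233, so take 144; remainder 8
8 ≤ 8 < 13, so take 8; remainder 0
So 529 = 377 + 144 + 8, with no two terms consecutive in the sequence.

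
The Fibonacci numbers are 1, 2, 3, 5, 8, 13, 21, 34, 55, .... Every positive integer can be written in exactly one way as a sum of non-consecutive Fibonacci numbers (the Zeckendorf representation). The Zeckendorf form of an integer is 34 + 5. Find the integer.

39

34 + 5 = 39.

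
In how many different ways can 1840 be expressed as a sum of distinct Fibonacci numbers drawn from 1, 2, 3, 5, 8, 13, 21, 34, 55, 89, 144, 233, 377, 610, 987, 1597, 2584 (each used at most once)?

Starting from the Zeckendorf form and repeatedly splitting a term F_k into F_{k−1} + F_{k−2} (when neither is already used) reaches every representation.
1840 = 1597+233+8+2 = 1597+233+5+3+2 = 1597+144+89+8+2 = 987+610+233+8+2 = 1597+144+89+5+3+2 = … (17 more), for 22 in all.

22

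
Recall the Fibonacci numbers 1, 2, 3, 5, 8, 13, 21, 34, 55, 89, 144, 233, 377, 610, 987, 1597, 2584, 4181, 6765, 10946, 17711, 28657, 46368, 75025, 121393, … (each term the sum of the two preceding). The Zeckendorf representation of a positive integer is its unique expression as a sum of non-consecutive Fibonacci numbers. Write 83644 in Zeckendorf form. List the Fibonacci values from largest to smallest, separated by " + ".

75025 + 6765 + 1597 + 233 + 21 + 3

take 75025 (≤ 83644); 83644 − 75025 = 8619
take 6765 (≤ 8619); 8619 − 6765 = 1854
take 1597 (≤ 1854); 1854 − 1597 = 257
take 233 (≤ 257); 257 − 233 = 24
take 21 (≤ 24); 24 − 21 = 3
take 3 (≤ 3); 3 − 3 = 0
So 83644 = 75025 + 6765 + 1597 + 233 + 21 + 3, with no two terms consecutive in the sequence.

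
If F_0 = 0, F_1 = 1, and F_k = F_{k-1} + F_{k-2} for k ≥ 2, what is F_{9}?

Iterating the recurrence up to F_{3} = 2 and F_{2} = 1:
F_{4} = F_{3} + F_{2} = 2 + 1 = 3
F_{5} = F_{4} + F_{3} = 3 + 2 = 5
F_{6} = F_{5} + F_{4} = 5 + 3 = 8
F_{7} = F_{6} + F_{5} = 8 + 5 = 13
F_{8} = F_{7} + F_{6} = 13 + 8 = 21
F_{9} = F_{8} + F_{7} = 21 + 13 = 34

34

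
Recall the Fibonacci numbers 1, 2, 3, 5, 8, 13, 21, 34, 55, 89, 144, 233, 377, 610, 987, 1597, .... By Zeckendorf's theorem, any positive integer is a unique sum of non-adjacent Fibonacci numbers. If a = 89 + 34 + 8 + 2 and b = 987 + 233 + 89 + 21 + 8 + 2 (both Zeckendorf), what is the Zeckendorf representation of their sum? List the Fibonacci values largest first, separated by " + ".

987 + 377 + 89 + 13 + 5 + 2

The two numbers are 133 and 1340, so their sum is 1473.
Repeatedly subtract the largest Fibonacci number that fits:
1473 − 987 = 486
486 − 377 = 109
109 − 89 = 20
20 − 13 = 7
7 − 5 = 2
2 − 2 = 0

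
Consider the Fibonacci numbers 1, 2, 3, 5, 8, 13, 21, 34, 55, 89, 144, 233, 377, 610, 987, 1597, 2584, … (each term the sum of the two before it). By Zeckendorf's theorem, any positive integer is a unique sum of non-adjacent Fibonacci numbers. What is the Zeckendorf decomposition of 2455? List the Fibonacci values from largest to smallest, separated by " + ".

1597 + 610 + 233 + 13 + 2

largest Fibonacci ≤ 2455 is 1597; 2455 − 1597 = 858
largest Fibonacci ≤ 858 is 610; 858 − 610 = 248
largest Fibonacci ≤ 248 is 233; 248 − 233 = 15
largest Fibonacci ≤ 15 is 13; 15 − 13 = 2
largest Fibonacci ≤ 2 is 2; 2 − 2 = 0
So 2455 = 1597 + 610 + 233 + 13 + 2, with no two terms consecutive in the sequence.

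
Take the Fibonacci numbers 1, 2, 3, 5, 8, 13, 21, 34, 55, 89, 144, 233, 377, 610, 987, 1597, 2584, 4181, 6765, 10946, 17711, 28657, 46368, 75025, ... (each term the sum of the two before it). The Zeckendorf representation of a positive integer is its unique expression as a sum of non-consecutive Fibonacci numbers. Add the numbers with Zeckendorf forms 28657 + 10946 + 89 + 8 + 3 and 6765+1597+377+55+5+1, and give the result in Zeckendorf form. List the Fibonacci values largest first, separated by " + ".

The two numbers are 39703 and 8800, so their sum is 48503.
Greedily peel off the largest Fibonacci term at each step:
46368 ≤ 48503 < 75025, so take 46368; remainder 2135
1597 ≤ 2135 < 2584, so take 1597; remainder 538
377 ≤ 538 < 610, so take 377; remainder 161
144 ≤ 161 < 233, so take 144; remainder 17
13 ≤ 17 < 21, so take 13; remainder 4
3 ≤ 4 < 5, so take 3; remainder 1
1 ≤ 1 < 2, so take 1; remainder 0

46368 + 1597 + 377 + 144 + 13 + 3 + 1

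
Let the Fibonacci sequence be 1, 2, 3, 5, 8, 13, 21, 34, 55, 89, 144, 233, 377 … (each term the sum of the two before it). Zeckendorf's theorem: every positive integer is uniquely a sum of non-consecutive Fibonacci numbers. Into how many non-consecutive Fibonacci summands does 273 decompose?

233 ≤ 273 < 377, so take 233; remainder 40
34 ≤ 40 < 55, so take 34; remainder 6
5 ≤ 6 < 8, so take 5; remainder 1
1 ≤ 1 < 2, so take 1; remainder 0
273 = 233 + 34 + 5 + 1, which has 4 terms.

4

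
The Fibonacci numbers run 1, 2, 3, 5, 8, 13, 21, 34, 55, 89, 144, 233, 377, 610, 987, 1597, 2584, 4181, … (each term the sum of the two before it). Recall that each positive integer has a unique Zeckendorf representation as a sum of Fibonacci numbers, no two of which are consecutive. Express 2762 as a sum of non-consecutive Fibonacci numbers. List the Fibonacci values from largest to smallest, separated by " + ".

2762: greatest Fibonacci not exceeding it is 2584, leaving 178
178: greatest Fibonacci not exceeding it is 144, leaving 34
34: greatest Fibonacci not exceeding it is 34, leaving 0
So 2762 = 2584 + 144 + 34, with no two terms consecutive in the sequence.

2584 + 144 + 34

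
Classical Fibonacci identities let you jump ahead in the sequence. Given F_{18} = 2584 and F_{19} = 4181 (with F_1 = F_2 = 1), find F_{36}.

14930352

By the doubling identity F_{2k} = F_k(2F_{k+1} − F_k): F_{36} = 2584·(2·4181 − 2584) = 2584·5778 = 14930352.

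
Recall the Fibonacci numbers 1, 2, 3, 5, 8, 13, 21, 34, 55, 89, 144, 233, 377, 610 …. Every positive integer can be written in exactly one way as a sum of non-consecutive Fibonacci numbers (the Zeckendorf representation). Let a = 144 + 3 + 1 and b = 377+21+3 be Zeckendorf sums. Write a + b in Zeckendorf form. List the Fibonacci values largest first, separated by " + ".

377 + 144 + 21 + 5 + 2

The two numbers are 148 and 401, so their sum is 549.
Repeatedly subtract the largest Fibonacci number that fits:
549: greatest Fibonacci not exceeding it is 377, leaving 172
172: greatest Fibonacci not exceeding it is 144, leaving 28
28: greatest Fibonacci not exceeding it is 21, leaving 7
7: greatest Fibonacci not exceeding it is 5, leaving 2
2: greatest Fibonacci not exceeding it is 2, leaving 0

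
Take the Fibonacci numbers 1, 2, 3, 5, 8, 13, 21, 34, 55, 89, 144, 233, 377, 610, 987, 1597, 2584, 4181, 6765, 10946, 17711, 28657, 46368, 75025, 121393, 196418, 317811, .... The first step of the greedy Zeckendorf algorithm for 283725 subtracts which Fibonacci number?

196418 ≤ 283725 < 317811, so the largest Fibonacci number not exceeding 283725 is 196418.

196418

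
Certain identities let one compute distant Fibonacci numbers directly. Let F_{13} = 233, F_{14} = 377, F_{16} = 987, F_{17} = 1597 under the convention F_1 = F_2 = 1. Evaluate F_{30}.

832040

By the addition formula F_{m+n} = F_m F_{n+1} + F_{m−1} F_n with m=17, n=13: F_{30} = 1597·377 + 987·233 = 602069 + 229971 = 832040.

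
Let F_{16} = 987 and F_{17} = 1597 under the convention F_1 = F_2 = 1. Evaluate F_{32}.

2178309

By the doubling identity F_{2k} = F_k(2F_{k+1} − F_k): F_{32} = 987·(2·1597 − 987) = 987·2207 = 2178309.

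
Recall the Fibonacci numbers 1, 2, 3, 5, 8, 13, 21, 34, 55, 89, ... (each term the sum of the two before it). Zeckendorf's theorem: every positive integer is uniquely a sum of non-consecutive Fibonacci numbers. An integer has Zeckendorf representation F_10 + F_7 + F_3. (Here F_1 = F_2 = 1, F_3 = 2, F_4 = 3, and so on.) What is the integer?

F_10 + F_7 + F_3 = 55 + 13 + 2 = 70.

70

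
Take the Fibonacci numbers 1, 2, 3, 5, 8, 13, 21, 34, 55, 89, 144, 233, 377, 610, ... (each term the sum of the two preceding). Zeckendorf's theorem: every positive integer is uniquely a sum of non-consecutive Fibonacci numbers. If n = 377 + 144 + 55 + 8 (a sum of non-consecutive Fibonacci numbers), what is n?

377 + 144 + 55 + 8 = 584.

584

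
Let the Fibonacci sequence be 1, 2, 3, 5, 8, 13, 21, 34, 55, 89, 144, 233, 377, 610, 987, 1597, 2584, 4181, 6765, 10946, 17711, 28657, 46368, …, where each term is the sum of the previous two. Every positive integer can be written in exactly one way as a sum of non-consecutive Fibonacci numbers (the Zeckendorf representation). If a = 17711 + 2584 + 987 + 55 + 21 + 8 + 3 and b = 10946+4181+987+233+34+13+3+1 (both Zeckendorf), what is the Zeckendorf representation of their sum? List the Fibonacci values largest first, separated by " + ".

The two numbers are 21369 and 16398, so their sum is 37767.
Greedily peel off the largest Fibonacci term at each step:
take 28657 (≤ 37767); 37767 − 28657 = 9110
take 6765 (≤ 9110); 9110 − 6765 = 2345
take 1597 (≤ 2345); 2345 − 1597 = 748
take 610 (≤ 748); 748 − 610 = 138
take 89 (≤ 138); 138 − 89 = 49
take 34 (≤ 49); 49 − 34 = 15
take 13 (≤ 15); 15 − 13 = 2
take 2 (≤ 2); 2 − 2 = 0

28657 + 6765 + 1597 + 610 + 89 + 34 + 13 + 2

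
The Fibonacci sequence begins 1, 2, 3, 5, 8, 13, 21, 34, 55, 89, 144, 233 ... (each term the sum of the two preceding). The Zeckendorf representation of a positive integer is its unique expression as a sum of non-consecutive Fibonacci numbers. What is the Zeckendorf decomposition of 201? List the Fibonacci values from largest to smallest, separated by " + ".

144 + 55 + 2

144 ≤ 201 < 233, so take 144; remainder 57
55 ≤ 57 < 89, so take 55; remainder 2
2 ≤ 2 < 3, so take 2; remainder 0
So 201 = 144 + 55 + 2, with no two terms consecutive in the sequence.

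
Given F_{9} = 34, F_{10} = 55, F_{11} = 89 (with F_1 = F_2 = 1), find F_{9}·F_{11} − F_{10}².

34·89 − 55² = 3026 − 3025 = 1. (Cassini's identity: F_{k−1}F_{k+1} − F_k² = (−1)^k.)

1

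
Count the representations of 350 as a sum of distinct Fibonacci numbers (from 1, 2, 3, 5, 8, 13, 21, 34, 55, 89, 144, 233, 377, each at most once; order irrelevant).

6

Starting from the Zeckendorf form and repeatedly splitting a term F_k into F_{k−1} + F_{k−2} (when neither is already used) reaches every representation.
350 = 233+89+21+5+2 = 233+89+13+8+5+2 = 233+55+34+21+5+2 = 233+55+34+13+8+5+2 = 144+89+55+34+21+5+2 = … (1 more), for 6 in all.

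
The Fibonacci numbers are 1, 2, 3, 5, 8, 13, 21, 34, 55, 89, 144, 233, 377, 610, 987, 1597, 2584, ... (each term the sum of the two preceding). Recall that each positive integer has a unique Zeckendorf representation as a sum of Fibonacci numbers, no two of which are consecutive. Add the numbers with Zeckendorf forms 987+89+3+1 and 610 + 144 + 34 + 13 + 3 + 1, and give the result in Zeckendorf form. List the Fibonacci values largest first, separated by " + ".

1597 + 233 + 55

The two numbers are 1080 and 805, so their sum is 1885.
Greedy algorithm:
largest Fibonacci ≤ 1885 is 1597; 1885 − 1597 = 288
largest Fibonacci ≤ 288 is 233; 288 − 233 = 55
largest Fibonacci ≤ 55 is 55; 55 − 55 = 0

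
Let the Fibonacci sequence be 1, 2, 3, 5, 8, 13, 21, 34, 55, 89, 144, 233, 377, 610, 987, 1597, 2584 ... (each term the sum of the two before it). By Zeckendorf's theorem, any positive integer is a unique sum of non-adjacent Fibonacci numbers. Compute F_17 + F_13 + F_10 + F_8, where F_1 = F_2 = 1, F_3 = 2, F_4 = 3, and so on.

F_17 + F_13 + F_10 + F_8 = 1597 + 233 + 55 + 21 = 1906.

1906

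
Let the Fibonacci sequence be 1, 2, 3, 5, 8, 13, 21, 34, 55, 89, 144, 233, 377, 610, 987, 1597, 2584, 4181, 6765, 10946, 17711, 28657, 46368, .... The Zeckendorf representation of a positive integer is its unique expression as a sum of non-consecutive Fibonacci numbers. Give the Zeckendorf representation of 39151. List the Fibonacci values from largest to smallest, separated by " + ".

39151 − 28657 = 10494
10494 − 6765 = 3729
3729 − 2584 = 1145
1145 − 987 = 158
158 − 144 = 14
14 − 13 = 1
1 − 1 = 0
So 39151 = 28657 + 6765 + 2584 + 987 + 144 + 13 + 1, with no two terms consecutive in the sequence.

28657 + 6765 + 2584 + 987 + 144 + 13 + 1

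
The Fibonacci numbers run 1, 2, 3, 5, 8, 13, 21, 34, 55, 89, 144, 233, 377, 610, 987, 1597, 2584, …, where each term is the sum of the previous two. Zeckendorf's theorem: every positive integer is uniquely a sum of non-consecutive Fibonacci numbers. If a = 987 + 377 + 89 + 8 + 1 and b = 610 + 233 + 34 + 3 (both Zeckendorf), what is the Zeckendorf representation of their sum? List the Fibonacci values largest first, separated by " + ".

1597 + 610 + 89 + 34 + 8 + 3 + 1

The two numbers are 1462 and 880, so their sum is 2342.
Greedily peel off the largest Fibonacci term at each step:
take 1597 (≤ 2342); 2342 − 1597 = 745
take 610 (≤ 745); 745 − 610 = 135
take 89 (≤ 135); 135 − 89 = 46
take 34 (≤ 46); 46 − 34 = 12
take 8 (≤ 12); 12 − 8 = 4
take 3 (≤ 4); 4 − 3 = 1
take 1 (≤ 1); 1 − 1 = 0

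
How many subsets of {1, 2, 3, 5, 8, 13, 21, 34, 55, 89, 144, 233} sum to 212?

Each representation comes from the Zeckendorf form by replacing some F_k with F_{k−1} + F_{k−2} where possible.
212 = 144+55+13 = 144+55+8+5 = 144+34+21+13 = 144+55+8+3+2 = 144+34+21+8+5 = … (4 more), for 9 in all.

9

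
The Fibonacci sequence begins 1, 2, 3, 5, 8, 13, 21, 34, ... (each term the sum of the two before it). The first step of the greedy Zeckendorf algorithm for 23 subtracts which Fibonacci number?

21

21 ≤ 23 < 34, so the largest Fibonacci number not exceeding 23 is 21.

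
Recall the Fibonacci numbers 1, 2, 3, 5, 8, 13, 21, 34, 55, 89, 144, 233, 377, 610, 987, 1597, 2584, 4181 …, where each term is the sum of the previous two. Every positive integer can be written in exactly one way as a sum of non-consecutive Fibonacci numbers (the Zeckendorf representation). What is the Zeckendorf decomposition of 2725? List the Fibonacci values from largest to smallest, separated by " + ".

subtract 2584 from 2725: 141 remains
subtract 89 from 141: 52 remains
subtract 34 from 52: 18 remains
subtract 13 from 18: 5 remains
subtract 5 from 5: 0 remains
So 2725 = 2584 + 89 + 34 + 13 + 5, with no two terms consecutive in the sequence.

2584 + 89 + 34 + 13 + 5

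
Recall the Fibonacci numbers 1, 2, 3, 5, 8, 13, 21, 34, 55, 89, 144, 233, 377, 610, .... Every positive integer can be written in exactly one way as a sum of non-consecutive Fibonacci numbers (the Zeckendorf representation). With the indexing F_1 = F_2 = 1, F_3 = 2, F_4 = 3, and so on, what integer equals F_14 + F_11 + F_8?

F_14 + F_11 + F_8 = 377 + 89 + 21 = 487.

487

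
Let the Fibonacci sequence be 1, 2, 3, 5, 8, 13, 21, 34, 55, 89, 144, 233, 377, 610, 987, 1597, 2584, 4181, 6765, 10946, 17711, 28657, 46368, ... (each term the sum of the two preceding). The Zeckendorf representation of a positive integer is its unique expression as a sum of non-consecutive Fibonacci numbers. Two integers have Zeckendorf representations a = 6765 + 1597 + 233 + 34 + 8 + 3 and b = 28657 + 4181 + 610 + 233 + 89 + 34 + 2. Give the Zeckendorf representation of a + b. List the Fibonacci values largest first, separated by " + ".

28657 + 10946 + 2584 + 233 + 21 + 5

The two numbers are 8640 and 33806, so their sum is 42446.
Greedy algorithm:
28657 ≤ 42446 < 46368, so take 28657; remainder 13789
10946 ≤ 13789 < 17711, so take 10946; remainder 2843
2584 ≤ 2843 < 4181, so take 2584; remainder 259
233 ≤ 259 < 377, so take 233; remainder 26
21 ≤ 26 < 34, so take 21; remainder 5
5 ≤ 5 < 8, so take 5; remainder 0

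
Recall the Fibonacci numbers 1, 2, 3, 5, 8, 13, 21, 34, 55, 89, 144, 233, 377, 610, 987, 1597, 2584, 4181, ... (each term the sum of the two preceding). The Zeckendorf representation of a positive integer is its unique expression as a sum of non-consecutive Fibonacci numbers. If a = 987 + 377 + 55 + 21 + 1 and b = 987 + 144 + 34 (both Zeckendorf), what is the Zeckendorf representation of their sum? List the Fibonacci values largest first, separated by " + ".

The two numbers are 1441 and 1165, so their sum is 2606.
Greedily peel off the largest Fibonacci term at each step:
take 2584 (≤ 2606); 2606 − 2584 = 22
take 21 (≤ 22); 22 − 21 = 1
take 1 (≤ 1); 1 − 1 = 0

2584 + 21 + 1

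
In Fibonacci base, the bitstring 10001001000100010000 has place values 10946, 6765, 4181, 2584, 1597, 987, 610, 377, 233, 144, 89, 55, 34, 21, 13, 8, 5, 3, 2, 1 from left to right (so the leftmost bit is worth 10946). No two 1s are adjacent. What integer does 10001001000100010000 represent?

Summing the place values of the 1 bits: 10946 + 1597 + 377 + 55 + 8 = 12983.

12983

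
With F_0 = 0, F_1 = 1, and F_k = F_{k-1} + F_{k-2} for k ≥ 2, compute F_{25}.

75025

Iterating the recurrence up to F_{17} = 1597 and F_{16} = 987:
F_{18} = F_{17} + F_{16} = 1597 + 987 = 2584
F_{19} = F_{18} + F_{17} = 2584 + 1597 = 4181
F_{20} = F_{19} + F_{18} = 4181 + 2584 = 6765
F_{21} = F_{20} + F_{19} = 6765 + 4181 = 10946
F_{22} = F_{21} + F_{20} = 10946 + 6765 = 17711
F_{23} = F_{22} + F_{21} = 17711 + 10946 = 28657
F_{24} = F_{23} + F_{22} = 28657 + 17711 = 46368
F_{25} = F_{24} + F_{23} = 46368 + 28657 = 75025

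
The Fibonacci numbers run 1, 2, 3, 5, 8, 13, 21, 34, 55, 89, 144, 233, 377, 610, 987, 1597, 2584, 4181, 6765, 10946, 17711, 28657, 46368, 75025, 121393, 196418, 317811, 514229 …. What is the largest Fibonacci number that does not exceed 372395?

317811

317811 ≤ 372395 < 514229, so the largest Fibonacci number not exceeding 372395 is 317811.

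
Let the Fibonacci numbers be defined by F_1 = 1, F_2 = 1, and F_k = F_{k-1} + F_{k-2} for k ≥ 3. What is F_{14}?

377

Iterating the recurrence up to F_{6} = 8 and F_{5} = 5:
F_{7} = F_{6} + F_{5} = 8 + 5 = 13
F_{8} = F_{7} + F_{6} = 13 + 8 = 21
F_{9} = F_{8} + F_{7} = 21 + 13 = 34
F_{10} = F_{9} + F_{8} = 34 + 21 = 55
F_{11} = F_{10} + F_{9} = 55 + 34 = 89
F_{12} = F_{11} + F_{10} = 89 + 55 = 144
F_{13} = F_{12} + F_{11} = 144 + 89 = 233
F_{14} = F_{13} + F_{12} = 233 + 144 = 377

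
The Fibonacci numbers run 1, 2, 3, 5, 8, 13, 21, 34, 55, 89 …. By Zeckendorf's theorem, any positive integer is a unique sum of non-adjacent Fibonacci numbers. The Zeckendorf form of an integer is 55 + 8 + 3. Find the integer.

55 + 8 + 3 = 66.

66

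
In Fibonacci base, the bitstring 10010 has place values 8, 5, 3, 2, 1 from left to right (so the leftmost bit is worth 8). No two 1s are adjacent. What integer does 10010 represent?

Summing the place values of the 1 bits: 8 + 2 = 10.

10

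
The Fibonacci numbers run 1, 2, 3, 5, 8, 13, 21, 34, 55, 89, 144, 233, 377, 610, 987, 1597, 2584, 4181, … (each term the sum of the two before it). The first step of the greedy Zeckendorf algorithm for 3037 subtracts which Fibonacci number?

2584 ≤ 3037 < 4181, so the largest Fibonacci number not exceeding 3037 is 2584.

2584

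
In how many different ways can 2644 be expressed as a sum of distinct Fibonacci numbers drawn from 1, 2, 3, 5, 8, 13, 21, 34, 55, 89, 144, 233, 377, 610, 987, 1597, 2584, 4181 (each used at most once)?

2644 = 2584+55+5 = 2584+55+3+2 = 2584+34+21+5 = 1597+987+55+5 = … (24 more), for 28 in all.

28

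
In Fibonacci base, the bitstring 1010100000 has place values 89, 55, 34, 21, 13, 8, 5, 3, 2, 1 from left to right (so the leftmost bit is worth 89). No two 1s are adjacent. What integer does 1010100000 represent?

136

Summing the place values of the 1 bits: 89 + 34 + 13 = 136.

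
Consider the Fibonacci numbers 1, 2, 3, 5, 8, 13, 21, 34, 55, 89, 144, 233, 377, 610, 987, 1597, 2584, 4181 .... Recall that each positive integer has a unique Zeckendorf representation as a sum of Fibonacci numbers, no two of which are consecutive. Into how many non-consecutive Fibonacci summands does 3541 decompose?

subtract 2584 from 3541: 957 remains
subtract 610 from 957: 347 remains
subtract 233 from 347: 114 remains
subtract 89 from 114: 25 remains
subtract 21 from 25: 4 remains
subtract 3 from 4: 1 remains
subtract 1 from 1: 0 remains
3541 = 2584 + 610 + 233 + 89 + 21 + 3 + 1, which has 7 terms.

7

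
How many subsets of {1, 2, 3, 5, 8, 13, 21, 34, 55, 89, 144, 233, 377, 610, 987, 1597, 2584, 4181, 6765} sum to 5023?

Each representation comes from the Zeckendorf form by replacing some F_k with F_{k−1} + F_{k−2} where possible.
5023 = 4181+610+144+55+21+8+3+1 = 4181+377+233+144+55+21+8+3+1 = 2584+1597+610+144+55+21+8+3+1 = … (2 more), for 5 in all.

5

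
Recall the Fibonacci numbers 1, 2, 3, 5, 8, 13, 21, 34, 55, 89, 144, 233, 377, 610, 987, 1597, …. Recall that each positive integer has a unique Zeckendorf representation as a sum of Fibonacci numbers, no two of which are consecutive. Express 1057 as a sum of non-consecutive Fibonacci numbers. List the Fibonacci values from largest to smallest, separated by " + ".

987 + 55 + 13 + 2

Greedily peel off the largest Fibonacci term at each step:
1057: greatest Fibonacci not exceeding it is 987, leaving 70
70: greatest Fibonacci not exceeding it is 55, leaving 15
15: greatest Fibonacci not exceeding it is 13, leaving 2
2: greatest Fibonacci not exceeding it is 2, leaving 0
So 1057 = 987 + 55 + 13 + 2, with no two terms consecutive in the sequence.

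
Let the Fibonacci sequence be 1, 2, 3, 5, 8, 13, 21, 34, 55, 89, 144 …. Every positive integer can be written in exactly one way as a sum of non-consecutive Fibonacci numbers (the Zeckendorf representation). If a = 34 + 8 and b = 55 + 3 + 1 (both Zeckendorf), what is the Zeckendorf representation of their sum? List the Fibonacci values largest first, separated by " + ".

The two numbers are 42 and 59, so their sum is 101.
Greedy algorithm:
largest Fibonacci ≤ 101 is 89; 101 − 89 = 12
largest Fibonacci ≤ 12 is 8; 12 − 8 = 4
largest Fibonacci ≤ 4 is 3; 4 − 3 = 1
largest Fibonacci ≤ 1 is 1; 1 − 1 = 0

89 + 8 + 3 + 1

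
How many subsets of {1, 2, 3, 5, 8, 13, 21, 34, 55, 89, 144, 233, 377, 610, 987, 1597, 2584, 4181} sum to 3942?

15

Each representation comes from the Zeckendorf form by replacing some F_k with F_{k−1} + F_{k−2} where possible.
3942 = 2584+987+233+89+34+13+2 = 2584+987+233+89+34+8+5+2 = 2584+610+377+233+89+34+13+2 = 2584+987+233+89+21+13+8+5+2 = … (11 more), for 15 in all.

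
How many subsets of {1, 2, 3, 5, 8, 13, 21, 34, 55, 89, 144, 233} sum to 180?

6

180 = 144+34+2 = 144+21+13+2 = 89+55+34+2 = 144+21+8+5+2 = … (2 more), for 6 in all.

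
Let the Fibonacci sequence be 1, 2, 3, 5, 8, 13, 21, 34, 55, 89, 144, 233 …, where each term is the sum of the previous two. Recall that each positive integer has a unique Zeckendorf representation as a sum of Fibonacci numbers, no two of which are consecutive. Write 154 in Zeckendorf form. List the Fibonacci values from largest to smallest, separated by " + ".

144 + 8 + 2

largest Fibonacci ≤ 154 is 144; 154 − 144 = 10
largest Fibonacci ≤ 10 is 8; 10 − 8 = 2
largest Fibonacci ≤ 2 is 2; 2 − 2 = 0
So 154 = 144 + 8 + 2, with no two terms consecutive in the sequence.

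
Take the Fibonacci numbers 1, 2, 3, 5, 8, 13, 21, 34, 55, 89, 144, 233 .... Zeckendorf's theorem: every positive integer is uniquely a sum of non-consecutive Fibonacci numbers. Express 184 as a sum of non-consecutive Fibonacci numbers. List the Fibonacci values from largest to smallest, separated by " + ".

Greedily peel off the largest Fibonacci term at each step:
largest Fibonacci ≤ 184 is 144; 184 − 144 = 40
largest Fibonacci ≤ 40 is 34; 40 − 34 = 6
largest Fibonacci ≤ 6 is 5; 6 − 5 = 1
largest Fibonacci ≤ 1 is 1; 1 − 1 = 0
So 184 = 144 + 34 + 5 + 1, with no two terms consecutive in the sequence.

144 + 34 + 5 + 1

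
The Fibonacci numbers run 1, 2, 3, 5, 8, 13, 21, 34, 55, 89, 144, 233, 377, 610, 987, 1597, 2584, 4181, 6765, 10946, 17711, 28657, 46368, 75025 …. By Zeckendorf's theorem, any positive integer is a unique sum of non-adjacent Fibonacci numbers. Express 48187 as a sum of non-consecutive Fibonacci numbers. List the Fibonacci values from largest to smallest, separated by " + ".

48187 − 46368 = 1819
1819 − 1597 = 222
222 − 144 = 78
78 − 55 = 23
23 − 21 = 2
2 − 2 = 0
So 48187 = 46368 + 1597 + 144 + 55 + 21 + 2, with no two terms consecutive in the sequence.

46368 + 1597 + 144 + 55 + 21 + 2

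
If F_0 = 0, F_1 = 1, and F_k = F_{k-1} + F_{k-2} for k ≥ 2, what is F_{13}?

Iterating the recurrence up to F_{8} = 21 and F_{7} = 13:
F_{9} = F_{8} + F_{7} = 21 + 13 = 34
F_{10} = F_{9} + F_{8} = 34 + 21 = 55
F_{11} = F_{10} + F_{9} = 55 + 34 = 89
F_{12} = F_{11} + F_{10} = 89 + 55 = 144
F_{13} = F_{12} + F_{11} = 144 + 89 = 233

233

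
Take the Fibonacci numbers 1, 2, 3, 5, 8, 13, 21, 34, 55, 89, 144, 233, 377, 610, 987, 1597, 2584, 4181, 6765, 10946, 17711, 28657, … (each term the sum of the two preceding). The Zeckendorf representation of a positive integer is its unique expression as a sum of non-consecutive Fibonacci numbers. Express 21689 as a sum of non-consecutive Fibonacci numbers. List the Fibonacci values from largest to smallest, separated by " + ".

17711 + 2584 + 987 + 377 + 21 + 8 + 1

subtract 17711 from 21689: 3978 remains
subtract 2584 from 3978: 1394 remains
subtract 987 from 1394: 407 remains
subtract 377 from 407: 30 remains
subtract 21 from 30: 9 remains
subtract 8 from 9: 1 remains
subtract 1 from 1: 0 remains
So 21689 = 17711 + 2584 + 987 + 377 + 21 + 8 + 1, with no two terms consecutive in the sequence.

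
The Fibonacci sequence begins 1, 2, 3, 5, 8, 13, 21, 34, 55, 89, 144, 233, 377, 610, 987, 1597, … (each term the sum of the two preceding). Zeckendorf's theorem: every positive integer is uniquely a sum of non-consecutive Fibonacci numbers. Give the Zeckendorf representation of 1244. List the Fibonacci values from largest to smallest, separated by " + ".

987 + 233 + 21 + 3

Greedily peel off the largest Fibonacci term at each step:
take 987 (≤ 1244); 1244 − 987 = 257
take 233 (≤ 257); 257 − 233 = 24
take 21 (≤ 24); 24 − 21 = 3
take 3 (≤ 3); 3 − 3 = 0
So 1244 = 987 + 233 + 21 + 3, with no two terms consecutive in the sequence.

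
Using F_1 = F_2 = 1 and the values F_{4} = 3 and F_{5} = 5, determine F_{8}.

21

By the doubling identity F_{2k} = F_k(2F_{k+1} − F_k): F_{8} = 3·(2·5 − 3) = 3·7 = 21.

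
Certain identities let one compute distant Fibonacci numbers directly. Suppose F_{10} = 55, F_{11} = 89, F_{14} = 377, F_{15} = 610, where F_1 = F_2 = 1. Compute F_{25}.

By the addition formula F_{m+n} = F_m F_{n+1} + F_{m−1} F_n with m=11, n=14: F_{25} = 89·610 + 55·377 = 54290 + 20735 = 75025.

75025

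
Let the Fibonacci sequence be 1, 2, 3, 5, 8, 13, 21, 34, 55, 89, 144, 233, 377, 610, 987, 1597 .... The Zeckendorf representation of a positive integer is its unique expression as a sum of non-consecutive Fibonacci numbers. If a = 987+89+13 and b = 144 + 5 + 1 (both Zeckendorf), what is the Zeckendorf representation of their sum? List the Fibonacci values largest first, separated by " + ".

The two numbers are 1089 and 150, so their sum is 1239.
largest Fibonacci ≤ 1239 is 987; 1239 − 987 = 252
largest Fibonacci ≤ 252 is 233; 252 − 233 = 19
largest Fibonacci ≤ 19 is 13; 19 − 13 = 6
largest Fibonacci ≤ 6 is 5; 6 − 5 = 1
largest Fibonacci ≤ 1 is 1; 1 − 1 = 0

987 + 233 + 13 + 5 + 1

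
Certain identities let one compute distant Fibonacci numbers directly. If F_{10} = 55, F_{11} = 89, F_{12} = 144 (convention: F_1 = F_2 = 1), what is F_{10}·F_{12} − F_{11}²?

-1

55·144 − 89² = 7920 − 7921 = -1. (Cassini's identity: F_{k−1}F_{k+1} − F_k² = (−1)^k.)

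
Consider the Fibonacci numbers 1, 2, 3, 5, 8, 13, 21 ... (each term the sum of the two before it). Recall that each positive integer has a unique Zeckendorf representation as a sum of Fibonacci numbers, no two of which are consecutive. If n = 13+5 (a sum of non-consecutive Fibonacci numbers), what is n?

13+5 = 18.

18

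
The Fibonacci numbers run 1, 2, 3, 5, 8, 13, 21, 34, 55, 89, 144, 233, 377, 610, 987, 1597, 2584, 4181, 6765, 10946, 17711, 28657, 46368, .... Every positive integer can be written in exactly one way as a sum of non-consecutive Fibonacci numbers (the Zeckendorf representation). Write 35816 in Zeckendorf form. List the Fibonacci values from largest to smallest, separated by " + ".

28657 + 6765 + 377 + 13 + 3 + 1

Greedily peel off the largest Fibonacci term at each step:
largest Fibonacci ≤ 35816 is 28657; 35816 − 28657 = 7159
largest Fibonacci ≤ 7159 is 6765; 7159 − 6765 = 394
largest Fibonacci ≤ 394 is 377; 394 − 377 = 17
largest Fibonacci ≤ 17 is 13; 17 − 13 = 4
largest Fibonacci ≤ 4 is 3; 4 − 3 = 1
largest Fibonacci ≤ 1 is 1; 1 − 1 = 0
So 35816 = 28657 + 6765 + 377 + 13 + 3 + 1, with no two terms consecutive in the sequence.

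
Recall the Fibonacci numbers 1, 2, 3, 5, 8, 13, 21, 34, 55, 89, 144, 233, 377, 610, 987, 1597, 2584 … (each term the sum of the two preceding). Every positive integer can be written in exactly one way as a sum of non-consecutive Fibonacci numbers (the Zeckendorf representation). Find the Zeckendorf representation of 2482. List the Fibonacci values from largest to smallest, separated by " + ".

1597 + 610 + 233 + 34 + 8

Greedy algorithm:
2482: greatest Fibonacci not exceeding it is 1597, leaving 885
885: greatest Fibonacci not exceeding it is 610, leaving 275
275: greatest Fibonacci not exceeding it is 233, leaving 42
42: greatest Fibonacci not exceeding it is 34, leaving 8
8: greatest Fibonacci not exceeding it is 8, leaving 0
So 2482 = 1597 + 610 + 233 + 34 + 8, with no two terms consecutive in the sequence.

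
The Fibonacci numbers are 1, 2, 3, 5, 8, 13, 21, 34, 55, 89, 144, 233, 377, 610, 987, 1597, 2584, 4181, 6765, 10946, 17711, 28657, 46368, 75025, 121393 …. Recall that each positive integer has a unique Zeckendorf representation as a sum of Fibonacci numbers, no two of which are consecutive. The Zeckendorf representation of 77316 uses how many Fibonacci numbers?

77316 − 75025 = 2291
2291 − 1597 = 694
694 − 610 = 84
84 − 55 = 29
29 − 21 = 8
8 − 8 = 0
77316 = 75025 + 1597 + 610 + 55 + 21 + 8, which has 6 terms.

6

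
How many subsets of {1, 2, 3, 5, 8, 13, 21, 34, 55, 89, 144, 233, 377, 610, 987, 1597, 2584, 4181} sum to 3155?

Each representation comes from the Zeckendorf form by replacing some F_k with F_{k−1} + F_{k−2} where possible.
3155 = 2584+377+144+34+13+3 = 2584+377+144+34+13+2+1 = 2584+377+144+34+8+5+3 = 2584+377+89+55+34+13+3 = … (38 more), for 42 in all.

42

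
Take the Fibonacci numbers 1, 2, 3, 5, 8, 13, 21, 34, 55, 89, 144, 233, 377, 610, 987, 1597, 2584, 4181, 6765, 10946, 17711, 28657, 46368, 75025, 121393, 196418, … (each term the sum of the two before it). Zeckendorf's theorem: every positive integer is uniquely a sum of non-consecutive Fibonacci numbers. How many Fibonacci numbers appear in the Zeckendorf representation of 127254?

7

Repeatedly subtract the largest Fibonacci number that fits:
127254: greatest Fibonacci not exceeding it is 121393, leaving 5861
5861: greatest Fibonacci not exceeding it is 4181, leaving 1680
1680: greatest Fibonacci not exceeding it is 1597, leaving 83
83: greatest Fibonacci not exceeding it is 55, leaving 28
28: greatest Fibonacci not exceeding it is 21, leaving 7
7: greatest Fibonacci not exceeding it is 5, leaving 2
2: greatest Fibonacci not exceeding it is 2, leaving 0
127254 = 121393 + 4181 + 1597 + 55 + 21 + 5 + 2, which has 7 terms.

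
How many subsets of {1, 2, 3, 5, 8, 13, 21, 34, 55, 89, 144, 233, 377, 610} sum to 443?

18

Starting from the Zeckendorf form and repeatedly splitting a term F_k into F_{k−1} + F_{k−2} (when neither is already used) reaches every representation.
443 = 377+55+8+3 = 377+55+8+2+1 = 377+34+21+8+3 = … (15 more), for 18 in all.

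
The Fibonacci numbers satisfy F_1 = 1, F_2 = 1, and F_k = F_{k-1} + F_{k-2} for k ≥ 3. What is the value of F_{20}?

Iterating the recurrence up to F_{15} = 610 and F_{14} = 377:
F_{16} = F_{15} + F_{14} = 610 + 377 = 987
F_{17} = F_{16} + F_{15} = 987 + 610 = 1597
F_{18} = F_{17} + F_{16} = 1597 + 987 = 2584
F_{19} = F_{18} + F_{17} = 2584 + 1597 = 4181
F_{20} = F_{19} + F_{18} = 4181 + 2584 = 6765

6765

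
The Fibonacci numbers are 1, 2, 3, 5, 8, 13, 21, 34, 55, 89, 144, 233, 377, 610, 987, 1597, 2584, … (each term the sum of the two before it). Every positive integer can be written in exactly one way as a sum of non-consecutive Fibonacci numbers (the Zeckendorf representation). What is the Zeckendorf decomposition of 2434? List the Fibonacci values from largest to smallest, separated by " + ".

1597 + 610 + 144 + 55 + 21 + 5 + 2

subtract 1597 from 2434: 837 remains
subtract 610 from 837: 227 remains
subtract 144 from 227: 83 remains
subtract 55 from 83: 28 remains
subtract 21 from 28: 7 remains
subtract 5 from 7: 2 remains
subtract 2 from 2: 0 remains
So 2434 = 1597 + 610 + 144 + 55 + 21 + 5 + 2, with no two terms consecutive in the sequence.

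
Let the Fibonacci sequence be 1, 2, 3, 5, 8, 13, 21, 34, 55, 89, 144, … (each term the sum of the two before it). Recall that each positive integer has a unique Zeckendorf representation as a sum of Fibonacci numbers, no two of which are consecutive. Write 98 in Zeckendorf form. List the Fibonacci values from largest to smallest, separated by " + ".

89 + 8 + 1

98: greatest Fibonacci not exceeding it is 89, leaving 9
9: greatest Fibonacci not exceeding it is 8, leaving 1
1: greatest Fibonacci not exceeding it is 1, leaving 0
So 98 = 89 + 8 + 1, with no two terms consecutive in the sequence.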